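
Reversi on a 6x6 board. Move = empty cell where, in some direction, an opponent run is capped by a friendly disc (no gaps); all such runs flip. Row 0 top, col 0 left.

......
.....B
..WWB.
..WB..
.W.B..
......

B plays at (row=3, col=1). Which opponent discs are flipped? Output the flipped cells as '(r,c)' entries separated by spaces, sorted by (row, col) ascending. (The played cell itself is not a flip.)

Answer: (3,2)

Derivation:
Dir NW: first cell '.' (not opp) -> no flip
Dir N: first cell '.' (not opp) -> no flip
Dir NE: opp run (2,2), next='.' -> no flip
Dir W: first cell '.' (not opp) -> no flip
Dir E: opp run (3,2) capped by B -> flip
Dir SW: first cell '.' (not opp) -> no flip
Dir S: opp run (4,1), next='.' -> no flip
Dir SE: first cell '.' (not opp) -> no flip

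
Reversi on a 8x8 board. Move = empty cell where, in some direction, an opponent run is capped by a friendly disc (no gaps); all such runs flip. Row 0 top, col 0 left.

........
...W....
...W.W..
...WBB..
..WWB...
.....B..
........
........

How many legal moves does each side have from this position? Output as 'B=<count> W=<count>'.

-- B to move --
(0,2): no bracket -> illegal
(0,3): no bracket -> illegal
(0,4): no bracket -> illegal
(1,2): flips 1 -> legal
(1,4): no bracket -> illegal
(1,5): flips 1 -> legal
(1,6): flips 1 -> legal
(2,2): flips 1 -> legal
(2,4): no bracket -> illegal
(2,6): no bracket -> illegal
(3,1): no bracket -> illegal
(3,2): flips 1 -> legal
(3,6): no bracket -> illegal
(4,1): flips 2 -> legal
(5,1): no bracket -> illegal
(5,2): flips 1 -> legal
(5,3): no bracket -> illegal
(5,4): no bracket -> illegal
B mobility = 7
-- W to move --
(2,4): no bracket -> illegal
(2,6): no bracket -> illegal
(3,6): flips 2 -> legal
(4,5): flips 3 -> legal
(4,6): no bracket -> illegal
(5,3): no bracket -> illegal
(5,4): no bracket -> illegal
(5,6): no bracket -> illegal
(6,4): no bracket -> illegal
(6,5): no bracket -> illegal
(6,6): flips 2 -> legal
W mobility = 3

Answer: B=7 W=3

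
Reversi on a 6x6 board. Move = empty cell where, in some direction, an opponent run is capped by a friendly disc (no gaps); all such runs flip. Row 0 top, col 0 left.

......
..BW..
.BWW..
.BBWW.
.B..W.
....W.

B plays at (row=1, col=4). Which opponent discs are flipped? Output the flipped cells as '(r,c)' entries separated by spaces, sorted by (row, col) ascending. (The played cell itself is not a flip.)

Dir NW: first cell '.' (not opp) -> no flip
Dir N: first cell '.' (not opp) -> no flip
Dir NE: first cell '.' (not opp) -> no flip
Dir W: opp run (1,3) capped by B -> flip
Dir E: first cell '.' (not opp) -> no flip
Dir SW: opp run (2,3) capped by B -> flip
Dir S: first cell '.' (not opp) -> no flip
Dir SE: first cell '.' (not opp) -> no flip

Answer: (1,3) (2,3)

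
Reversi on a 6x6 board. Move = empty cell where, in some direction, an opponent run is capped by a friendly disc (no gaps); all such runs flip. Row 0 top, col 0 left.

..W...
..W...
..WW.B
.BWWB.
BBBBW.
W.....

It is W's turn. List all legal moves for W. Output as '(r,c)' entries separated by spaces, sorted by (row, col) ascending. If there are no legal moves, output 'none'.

(1,4): no bracket -> illegal
(1,5): no bracket -> illegal
(2,0): no bracket -> illegal
(2,1): no bracket -> illegal
(2,4): flips 1 -> legal
(3,0): flips 2 -> legal
(3,5): flips 1 -> legal
(4,5): flips 1 -> legal
(5,1): flips 1 -> legal
(5,2): flips 1 -> legal
(5,3): flips 1 -> legal
(5,4): flips 1 -> legal

Answer: (2,4) (3,0) (3,5) (4,5) (5,1) (5,2) (5,3) (5,4)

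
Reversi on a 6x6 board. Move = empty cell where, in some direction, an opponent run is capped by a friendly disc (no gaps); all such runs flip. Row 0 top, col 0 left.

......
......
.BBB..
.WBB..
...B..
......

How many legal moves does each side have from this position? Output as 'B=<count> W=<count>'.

Answer: B=3 W=3

Derivation:
-- B to move --
(2,0): no bracket -> illegal
(3,0): flips 1 -> legal
(4,0): flips 1 -> legal
(4,1): flips 1 -> legal
(4,2): no bracket -> illegal
B mobility = 3
-- W to move --
(1,0): no bracket -> illegal
(1,1): flips 1 -> legal
(1,2): no bracket -> illegal
(1,3): flips 1 -> legal
(1,4): no bracket -> illegal
(2,0): no bracket -> illegal
(2,4): no bracket -> illegal
(3,0): no bracket -> illegal
(3,4): flips 2 -> legal
(4,1): no bracket -> illegal
(4,2): no bracket -> illegal
(4,4): no bracket -> illegal
(5,2): no bracket -> illegal
(5,3): no bracket -> illegal
(5,4): no bracket -> illegal
W mobility = 3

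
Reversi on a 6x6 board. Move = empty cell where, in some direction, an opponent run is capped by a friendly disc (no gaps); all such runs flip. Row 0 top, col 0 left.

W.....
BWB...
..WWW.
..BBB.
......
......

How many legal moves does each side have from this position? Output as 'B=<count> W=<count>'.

-- B to move --
(0,1): no bracket -> illegal
(0,2): no bracket -> illegal
(1,3): flips 1 -> legal
(1,4): flips 2 -> legal
(1,5): flips 1 -> legal
(2,0): no bracket -> illegal
(2,1): no bracket -> illegal
(2,5): no bracket -> illegal
(3,1): no bracket -> illegal
(3,5): no bracket -> illegal
B mobility = 3
-- W to move --
(0,1): flips 1 -> legal
(0,2): flips 1 -> legal
(0,3): no bracket -> illegal
(1,3): flips 1 -> legal
(2,0): flips 1 -> legal
(2,1): no bracket -> illegal
(2,5): no bracket -> illegal
(3,1): no bracket -> illegal
(3,5): no bracket -> illegal
(4,1): flips 1 -> legal
(4,2): flips 2 -> legal
(4,3): flips 1 -> legal
(4,4): flips 2 -> legal
(4,5): flips 1 -> legal
W mobility = 9

Answer: B=3 W=9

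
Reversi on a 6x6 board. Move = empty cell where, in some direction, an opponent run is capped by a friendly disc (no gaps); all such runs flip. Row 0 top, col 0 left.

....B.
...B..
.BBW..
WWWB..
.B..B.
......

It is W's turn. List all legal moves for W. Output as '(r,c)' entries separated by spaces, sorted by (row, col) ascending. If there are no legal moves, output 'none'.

(0,2): no bracket -> illegal
(0,3): flips 1 -> legal
(0,5): no bracket -> illegal
(1,0): flips 1 -> legal
(1,1): flips 1 -> legal
(1,2): flips 2 -> legal
(1,4): no bracket -> illegal
(1,5): no bracket -> illegal
(2,0): flips 2 -> legal
(2,4): no bracket -> illegal
(3,4): flips 1 -> legal
(3,5): no bracket -> illegal
(4,0): no bracket -> illegal
(4,2): no bracket -> illegal
(4,3): flips 1 -> legal
(4,5): no bracket -> illegal
(5,0): flips 1 -> legal
(5,1): flips 1 -> legal
(5,2): flips 1 -> legal
(5,3): no bracket -> illegal
(5,4): no bracket -> illegal
(5,5): no bracket -> illegal

Answer: (0,3) (1,0) (1,1) (1,2) (2,0) (3,4) (4,3) (5,0) (5,1) (5,2)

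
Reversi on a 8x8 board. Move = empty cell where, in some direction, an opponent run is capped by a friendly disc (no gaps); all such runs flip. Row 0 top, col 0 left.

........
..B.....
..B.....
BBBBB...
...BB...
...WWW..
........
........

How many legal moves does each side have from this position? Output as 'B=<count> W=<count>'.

Answer: B=5 W=5

Derivation:
-- B to move --
(4,2): no bracket -> illegal
(4,5): no bracket -> illegal
(4,6): no bracket -> illegal
(5,2): no bracket -> illegal
(5,6): no bracket -> illegal
(6,2): flips 1 -> legal
(6,3): flips 1 -> legal
(6,4): flips 1 -> legal
(6,5): flips 1 -> legal
(6,6): flips 1 -> legal
B mobility = 5
-- W to move --
(0,1): no bracket -> illegal
(0,2): no bracket -> illegal
(0,3): no bracket -> illegal
(1,1): flips 3 -> legal
(1,3): no bracket -> illegal
(2,0): no bracket -> illegal
(2,1): flips 2 -> legal
(2,3): flips 2 -> legal
(2,4): flips 2 -> legal
(2,5): no bracket -> illegal
(3,5): flips 1 -> legal
(4,0): no bracket -> illegal
(4,1): no bracket -> illegal
(4,2): no bracket -> illegal
(4,5): no bracket -> illegal
(5,2): no bracket -> illegal
W mobility = 5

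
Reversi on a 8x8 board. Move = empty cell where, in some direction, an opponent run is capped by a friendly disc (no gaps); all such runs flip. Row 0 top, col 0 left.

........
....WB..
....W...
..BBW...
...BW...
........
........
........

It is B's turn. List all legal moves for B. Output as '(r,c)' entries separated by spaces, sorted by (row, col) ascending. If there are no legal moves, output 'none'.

Answer: (1,3) (2,5) (3,5) (4,5) (5,5)

Derivation:
(0,3): no bracket -> illegal
(0,4): no bracket -> illegal
(0,5): no bracket -> illegal
(1,3): flips 1 -> legal
(2,3): no bracket -> illegal
(2,5): flips 1 -> legal
(3,5): flips 1 -> legal
(4,5): flips 1 -> legal
(5,3): no bracket -> illegal
(5,4): no bracket -> illegal
(5,5): flips 1 -> legal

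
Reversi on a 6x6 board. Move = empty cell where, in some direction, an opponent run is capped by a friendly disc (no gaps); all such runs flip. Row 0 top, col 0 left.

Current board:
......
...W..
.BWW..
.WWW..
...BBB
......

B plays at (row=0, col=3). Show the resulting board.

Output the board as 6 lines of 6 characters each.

Place B at (0,3); scan 8 dirs for brackets.
Dir NW: edge -> no flip
Dir N: edge -> no flip
Dir NE: edge -> no flip
Dir W: first cell '.' (not opp) -> no flip
Dir E: first cell '.' (not opp) -> no flip
Dir SW: first cell '.' (not opp) -> no flip
Dir S: opp run (1,3) (2,3) (3,3) capped by B -> flip
Dir SE: first cell '.' (not opp) -> no flip
All flips: (1,3) (2,3) (3,3)

Answer: ...B..
...B..
.BWB..
.WWB..
...BBB
......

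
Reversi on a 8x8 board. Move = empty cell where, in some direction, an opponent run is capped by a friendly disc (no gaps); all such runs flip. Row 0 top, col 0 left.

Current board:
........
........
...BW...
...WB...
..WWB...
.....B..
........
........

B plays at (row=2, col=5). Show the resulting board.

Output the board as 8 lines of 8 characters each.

Place B at (2,5); scan 8 dirs for brackets.
Dir NW: first cell '.' (not opp) -> no flip
Dir N: first cell '.' (not opp) -> no flip
Dir NE: first cell '.' (not opp) -> no flip
Dir W: opp run (2,4) capped by B -> flip
Dir E: first cell '.' (not opp) -> no flip
Dir SW: first cell 'B' (not opp) -> no flip
Dir S: first cell '.' (not opp) -> no flip
Dir SE: first cell '.' (not opp) -> no flip
All flips: (2,4)

Answer: ........
........
...BBB..
...WB...
..WWB...
.....B..
........
........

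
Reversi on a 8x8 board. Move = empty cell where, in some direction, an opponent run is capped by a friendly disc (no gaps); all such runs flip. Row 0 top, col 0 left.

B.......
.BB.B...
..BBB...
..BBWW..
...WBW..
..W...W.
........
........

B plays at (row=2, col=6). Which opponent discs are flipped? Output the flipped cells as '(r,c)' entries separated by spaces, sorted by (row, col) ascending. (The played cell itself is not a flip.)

Answer: (3,5)

Derivation:
Dir NW: first cell '.' (not opp) -> no flip
Dir N: first cell '.' (not opp) -> no flip
Dir NE: first cell '.' (not opp) -> no flip
Dir W: first cell '.' (not opp) -> no flip
Dir E: first cell '.' (not opp) -> no flip
Dir SW: opp run (3,5) capped by B -> flip
Dir S: first cell '.' (not opp) -> no flip
Dir SE: first cell '.' (not opp) -> no flip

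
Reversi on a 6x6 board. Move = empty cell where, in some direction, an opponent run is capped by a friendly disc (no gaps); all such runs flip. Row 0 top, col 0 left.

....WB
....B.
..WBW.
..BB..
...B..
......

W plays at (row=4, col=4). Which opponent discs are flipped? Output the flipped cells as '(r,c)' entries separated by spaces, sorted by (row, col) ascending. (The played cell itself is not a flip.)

Dir NW: opp run (3,3) capped by W -> flip
Dir N: first cell '.' (not opp) -> no flip
Dir NE: first cell '.' (not opp) -> no flip
Dir W: opp run (4,3), next='.' -> no flip
Dir E: first cell '.' (not opp) -> no flip
Dir SW: first cell '.' (not opp) -> no flip
Dir S: first cell '.' (not opp) -> no flip
Dir SE: first cell '.' (not opp) -> no flip

Answer: (3,3)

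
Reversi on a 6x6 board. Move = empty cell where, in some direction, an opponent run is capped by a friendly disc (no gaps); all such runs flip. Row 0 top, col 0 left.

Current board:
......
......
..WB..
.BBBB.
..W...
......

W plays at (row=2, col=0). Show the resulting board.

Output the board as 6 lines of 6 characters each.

Answer: ......
......
W.WB..
.WBBB.
..W...
......

Derivation:
Place W at (2,0); scan 8 dirs for brackets.
Dir NW: edge -> no flip
Dir N: first cell '.' (not opp) -> no flip
Dir NE: first cell '.' (not opp) -> no flip
Dir W: edge -> no flip
Dir E: first cell '.' (not opp) -> no flip
Dir SW: edge -> no flip
Dir S: first cell '.' (not opp) -> no flip
Dir SE: opp run (3,1) capped by W -> flip
All flips: (3,1)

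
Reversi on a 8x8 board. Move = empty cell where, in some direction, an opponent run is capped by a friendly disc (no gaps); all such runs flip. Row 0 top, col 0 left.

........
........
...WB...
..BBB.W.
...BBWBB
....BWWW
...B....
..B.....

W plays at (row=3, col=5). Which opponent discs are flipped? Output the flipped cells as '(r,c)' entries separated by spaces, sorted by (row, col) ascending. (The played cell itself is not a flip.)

Dir NW: opp run (2,4), next='.' -> no flip
Dir N: first cell '.' (not opp) -> no flip
Dir NE: first cell '.' (not opp) -> no flip
Dir W: opp run (3,4) (3,3) (3,2), next='.' -> no flip
Dir E: first cell 'W' (not opp) -> no flip
Dir SW: opp run (4,4), next='.' -> no flip
Dir S: first cell 'W' (not opp) -> no flip
Dir SE: opp run (4,6) capped by W -> flip

Answer: (4,6)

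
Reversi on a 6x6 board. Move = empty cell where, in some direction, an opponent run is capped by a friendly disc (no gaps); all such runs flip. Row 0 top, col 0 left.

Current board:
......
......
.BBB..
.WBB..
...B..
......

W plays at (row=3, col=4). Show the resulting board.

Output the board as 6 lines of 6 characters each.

Place W at (3,4); scan 8 dirs for brackets.
Dir NW: opp run (2,3), next='.' -> no flip
Dir N: first cell '.' (not opp) -> no flip
Dir NE: first cell '.' (not opp) -> no flip
Dir W: opp run (3,3) (3,2) capped by W -> flip
Dir E: first cell '.' (not opp) -> no flip
Dir SW: opp run (4,3), next='.' -> no flip
Dir S: first cell '.' (not opp) -> no flip
Dir SE: first cell '.' (not opp) -> no flip
All flips: (3,2) (3,3)

Answer: ......
......
.BBB..
.WWWW.
...B..
......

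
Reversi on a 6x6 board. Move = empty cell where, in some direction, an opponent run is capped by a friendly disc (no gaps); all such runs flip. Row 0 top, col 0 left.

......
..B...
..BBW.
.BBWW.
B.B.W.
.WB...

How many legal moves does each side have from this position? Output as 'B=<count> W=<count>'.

Answer: B=7 W=6

Derivation:
-- B to move --
(1,3): no bracket -> illegal
(1,4): no bracket -> illegal
(1,5): flips 2 -> legal
(2,5): flips 1 -> legal
(3,5): flips 2 -> legal
(4,1): no bracket -> illegal
(4,3): flips 1 -> legal
(4,5): flips 1 -> legal
(5,0): flips 1 -> legal
(5,3): no bracket -> illegal
(5,4): no bracket -> illegal
(5,5): flips 2 -> legal
B mobility = 7
-- W to move --
(0,1): flips 2 -> legal
(0,2): no bracket -> illegal
(0,3): no bracket -> illegal
(1,1): flips 1 -> legal
(1,3): flips 1 -> legal
(1,4): no bracket -> illegal
(2,0): no bracket -> illegal
(2,1): flips 2 -> legal
(3,0): flips 2 -> legal
(4,1): no bracket -> illegal
(4,3): no bracket -> illegal
(5,0): no bracket -> illegal
(5,3): flips 1 -> legal
W mobility = 6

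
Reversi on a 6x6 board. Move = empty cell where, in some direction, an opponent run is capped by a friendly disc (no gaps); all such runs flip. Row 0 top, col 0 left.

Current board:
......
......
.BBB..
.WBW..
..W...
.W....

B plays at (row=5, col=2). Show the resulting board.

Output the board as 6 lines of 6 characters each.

Answer: ......
......
.BBB..
.WBW..
..B...
.WB...

Derivation:
Place B at (5,2); scan 8 dirs for brackets.
Dir NW: first cell '.' (not opp) -> no flip
Dir N: opp run (4,2) capped by B -> flip
Dir NE: first cell '.' (not opp) -> no flip
Dir W: opp run (5,1), next='.' -> no flip
Dir E: first cell '.' (not opp) -> no flip
Dir SW: edge -> no flip
Dir S: edge -> no flip
Dir SE: edge -> no flip
All flips: (4,2)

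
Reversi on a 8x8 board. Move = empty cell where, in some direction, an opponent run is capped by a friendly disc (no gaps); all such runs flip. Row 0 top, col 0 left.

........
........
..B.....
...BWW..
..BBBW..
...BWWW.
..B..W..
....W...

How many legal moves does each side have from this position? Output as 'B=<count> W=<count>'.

-- B to move --
(2,3): no bracket -> illegal
(2,4): flips 1 -> legal
(2,5): flips 1 -> legal
(2,6): flips 1 -> legal
(3,6): flips 2 -> legal
(4,6): flips 1 -> legal
(4,7): no bracket -> illegal
(5,7): flips 3 -> legal
(6,3): no bracket -> illegal
(6,4): flips 1 -> legal
(6,6): flips 1 -> legal
(6,7): no bracket -> illegal
(7,3): no bracket -> illegal
(7,5): no bracket -> illegal
(7,6): flips 2 -> legal
B mobility = 9
-- W to move --
(1,1): flips 3 -> legal
(1,2): no bracket -> illegal
(1,3): no bracket -> illegal
(2,1): no bracket -> illegal
(2,3): no bracket -> illegal
(2,4): no bracket -> illegal
(3,1): no bracket -> illegal
(3,2): flips 2 -> legal
(4,1): flips 3 -> legal
(5,1): no bracket -> illegal
(5,2): flips 2 -> legal
(6,1): no bracket -> illegal
(6,3): no bracket -> illegal
(6,4): no bracket -> illegal
(7,1): flips 3 -> legal
(7,2): no bracket -> illegal
(7,3): no bracket -> illegal
W mobility = 5

Answer: B=9 W=5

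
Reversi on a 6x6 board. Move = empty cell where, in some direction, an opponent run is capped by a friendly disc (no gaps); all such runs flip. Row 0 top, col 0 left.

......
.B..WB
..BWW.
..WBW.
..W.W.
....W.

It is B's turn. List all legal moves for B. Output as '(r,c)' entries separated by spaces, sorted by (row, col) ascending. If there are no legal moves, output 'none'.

Answer: (1,3) (2,5) (3,1) (3,5) (5,1) (5,2) (5,5)

Derivation:
(0,3): no bracket -> illegal
(0,4): no bracket -> illegal
(0,5): no bracket -> illegal
(1,2): no bracket -> illegal
(1,3): flips 2 -> legal
(2,1): no bracket -> illegal
(2,5): flips 2 -> legal
(3,1): flips 1 -> legal
(3,5): flips 1 -> legal
(4,1): no bracket -> illegal
(4,3): no bracket -> illegal
(4,5): no bracket -> illegal
(5,1): flips 1 -> legal
(5,2): flips 2 -> legal
(5,3): no bracket -> illegal
(5,5): flips 1 -> legal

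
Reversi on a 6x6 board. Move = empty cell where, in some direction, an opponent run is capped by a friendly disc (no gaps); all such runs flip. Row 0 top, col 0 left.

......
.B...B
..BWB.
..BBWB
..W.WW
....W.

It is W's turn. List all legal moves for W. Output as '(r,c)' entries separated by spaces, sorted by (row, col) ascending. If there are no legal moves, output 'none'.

Answer: (0,0) (1,2) (1,4) (2,1) (2,5) (3,1) (4,1) (4,3)

Derivation:
(0,0): flips 3 -> legal
(0,1): no bracket -> illegal
(0,2): no bracket -> illegal
(0,4): no bracket -> illegal
(0,5): no bracket -> illegal
(1,0): no bracket -> illegal
(1,2): flips 2 -> legal
(1,3): no bracket -> illegal
(1,4): flips 1 -> legal
(2,0): no bracket -> illegal
(2,1): flips 1 -> legal
(2,5): flips 2 -> legal
(3,1): flips 2 -> legal
(4,1): flips 1 -> legal
(4,3): flips 1 -> legal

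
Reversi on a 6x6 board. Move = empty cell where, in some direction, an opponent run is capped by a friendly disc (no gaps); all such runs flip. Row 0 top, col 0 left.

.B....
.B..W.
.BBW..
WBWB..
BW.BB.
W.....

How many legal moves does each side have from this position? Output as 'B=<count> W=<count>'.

Answer: B=5 W=6

Derivation:
-- B to move --
(0,3): no bracket -> illegal
(0,4): no bracket -> illegal
(0,5): no bracket -> illegal
(1,2): no bracket -> illegal
(1,3): flips 1 -> legal
(1,5): no bracket -> illegal
(2,0): flips 1 -> legal
(2,4): flips 1 -> legal
(2,5): no bracket -> illegal
(3,4): no bracket -> illegal
(4,2): flips 2 -> legal
(5,1): flips 1 -> legal
(5,2): no bracket -> illegal
B mobility = 5
-- W to move --
(0,0): no bracket -> illegal
(0,2): no bracket -> illegal
(1,0): flips 1 -> legal
(1,2): flips 2 -> legal
(1,3): no bracket -> illegal
(2,0): flips 2 -> legal
(2,4): no bracket -> illegal
(3,4): flips 1 -> legal
(3,5): no bracket -> illegal
(4,2): no bracket -> illegal
(4,5): no bracket -> illegal
(5,1): no bracket -> illegal
(5,2): no bracket -> illegal
(5,3): flips 2 -> legal
(5,4): flips 1 -> legal
(5,5): no bracket -> illegal
W mobility = 6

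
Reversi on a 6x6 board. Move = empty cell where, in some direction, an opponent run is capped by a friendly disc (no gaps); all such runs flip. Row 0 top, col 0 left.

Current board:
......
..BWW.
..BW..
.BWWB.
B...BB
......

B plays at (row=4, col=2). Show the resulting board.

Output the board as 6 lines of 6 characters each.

Answer: ......
..BWW.
..BW..
.BBWB.
B.B.BB
......

Derivation:
Place B at (4,2); scan 8 dirs for brackets.
Dir NW: first cell 'B' (not opp) -> no flip
Dir N: opp run (3,2) capped by B -> flip
Dir NE: opp run (3,3), next='.' -> no flip
Dir W: first cell '.' (not opp) -> no flip
Dir E: first cell '.' (not opp) -> no flip
Dir SW: first cell '.' (not opp) -> no flip
Dir S: first cell '.' (not opp) -> no flip
Dir SE: first cell '.' (not opp) -> no flip
All flips: (3,2)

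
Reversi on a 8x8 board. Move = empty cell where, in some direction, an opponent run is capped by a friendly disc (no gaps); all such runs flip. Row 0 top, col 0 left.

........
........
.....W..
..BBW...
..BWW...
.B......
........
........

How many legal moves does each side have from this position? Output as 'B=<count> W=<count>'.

Answer: B=5 W=5

Derivation:
-- B to move --
(1,4): no bracket -> illegal
(1,5): no bracket -> illegal
(1,6): no bracket -> illegal
(2,3): no bracket -> illegal
(2,4): no bracket -> illegal
(2,6): no bracket -> illegal
(3,5): flips 1 -> legal
(3,6): no bracket -> illegal
(4,5): flips 2 -> legal
(5,2): no bracket -> illegal
(5,3): flips 1 -> legal
(5,4): flips 1 -> legal
(5,5): flips 1 -> legal
B mobility = 5
-- W to move --
(2,1): flips 1 -> legal
(2,2): flips 1 -> legal
(2,3): flips 1 -> legal
(2,4): no bracket -> illegal
(3,1): flips 2 -> legal
(4,0): no bracket -> illegal
(4,1): flips 1 -> legal
(5,0): no bracket -> illegal
(5,2): no bracket -> illegal
(5,3): no bracket -> illegal
(6,0): no bracket -> illegal
(6,1): no bracket -> illegal
(6,2): no bracket -> illegal
W mobility = 5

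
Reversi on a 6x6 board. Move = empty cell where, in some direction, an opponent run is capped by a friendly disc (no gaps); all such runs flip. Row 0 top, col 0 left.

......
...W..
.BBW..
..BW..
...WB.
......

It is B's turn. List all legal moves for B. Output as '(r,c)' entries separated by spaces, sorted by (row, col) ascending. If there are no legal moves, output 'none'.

(0,2): no bracket -> illegal
(0,3): no bracket -> illegal
(0,4): flips 1 -> legal
(1,2): no bracket -> illegal
(1,4): flips 1 -> legal
(2,4): flips 1 -> legal
(3,4): flips 1 -> legal
(4,2): flips 1 -> legal
(5,2): no bracket -> illegal
(5,3): no bracket -> illegal
(5,4): flips 1 -> legal

Answer: (0,4) (1,4) (2,4) (3,4) (4,2) (5,4)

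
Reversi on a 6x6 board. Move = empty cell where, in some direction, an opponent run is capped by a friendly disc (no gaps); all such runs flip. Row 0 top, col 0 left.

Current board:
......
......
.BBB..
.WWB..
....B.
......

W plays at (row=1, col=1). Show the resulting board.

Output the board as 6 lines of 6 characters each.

Answer: ......
.W....
.WBB..
.WWB..
....B.
......

Derivation:
Place W at (1,1); scan 8 dirs for brackets.
Dir NW: first cell '.' (not opp) -> no flip
Dir N: first cell '.' (not opp) -> no flip
Dir NE: first cell '.' (not opp) -> no flip
Dir W: first cell '.' (not opp) -> no flip
Dir E: first cell '.' (not opp) -> no flip
Dir SW: first cell '.' (not opp) -> no flip
Dir S: opp run (2,1) capped by W -> flip
Dir SE: opp run (2,2) (3,3) (4,4), next='.' -> no flip
All flips: (2,1)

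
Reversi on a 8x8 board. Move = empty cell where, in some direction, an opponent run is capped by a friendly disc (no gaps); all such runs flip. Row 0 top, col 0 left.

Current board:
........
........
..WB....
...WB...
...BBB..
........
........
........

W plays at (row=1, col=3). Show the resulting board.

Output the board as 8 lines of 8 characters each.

Place W at (1,3); scan 8 dirs for brackets.
Dir NW: first cell '.' (not opp) -> no flip
Dir N: first cell '.' (not opp) -> no flip
Dir NE: first cell '.' (not opp) -> no flip
Dir W: first cell '.' (not opp) -> no flip
Dir E: first cell '.' (not opp) -> no flip
Dir SW: first cell 'W' (not opp) -> no flip
Dir S: opp run (2,3) capped by W -> flip
Dir SE: first cell '.' (not opp) -> no flip
All flips: (2,3)

Answer: ........
...W....
..WW....
...WB...
...BBB..
........
........
........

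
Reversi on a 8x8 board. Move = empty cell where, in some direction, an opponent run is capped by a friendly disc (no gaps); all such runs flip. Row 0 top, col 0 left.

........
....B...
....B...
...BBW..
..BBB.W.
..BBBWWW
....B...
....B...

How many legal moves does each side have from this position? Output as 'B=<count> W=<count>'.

Answer: B=4 W=6

Derivation:
-- B to move --
(2,5): no bracket -> illegal
(2,6): flips 1 -> legal
(3,6): flips 1 -> legal
(3,7): flips 2 -> legal
(4,5): no bracket -> illegal
(4,7): no bracket -> illegal
(6,5): no bracket -> illegal
(6,6): flips 1 -> legal
(6,7): no bracket -> illegal
B mobility = 4
-- W to move --
(0,3): no bracket -> illegal
(0,4): no bracket -> illegal
(0,5): no bracket -> illegal
(1,3): flips 1 -> legal
(1,5): no bracket -> illegal
(2,2): flips 2 -> legal
(2,3): no bracket -> illegal
(2,5): no bracket -> illegal
(3,1): no bracket -> illegal
(3,2): flips 2 -> legal
(4,1): no bracket -> illegal
(4,5): no bracket -> illegal
(5,1): flips 3 -> legal
(6,1): no bracket -> illegal
(6,2): flips 2 -> legal
(6,3): no bracket -> illegal
(6,5): no bracket -> illegal
(7,3): flips 1 -> legal
(7,5): no bracket -> illegal
W mobility = 6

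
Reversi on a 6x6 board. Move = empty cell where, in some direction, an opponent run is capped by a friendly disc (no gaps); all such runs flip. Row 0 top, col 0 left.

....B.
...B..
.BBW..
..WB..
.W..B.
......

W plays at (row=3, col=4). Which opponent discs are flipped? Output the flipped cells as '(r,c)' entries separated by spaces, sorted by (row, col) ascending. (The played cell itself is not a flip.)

Answer: (3,3)

Derivation:
Dir NW: first cell 'W' (not opp) -> no flip
Dir N: first cell '.' (not opp) -> no flip
Dir NE: first cell '.' (not opp) -> no flip
Dir W: opp run (3,3) capped by W -> flip
Dir E: first cell '.' (not opp) -> no flip
Dir SW: first cell '.' (not opp) -> no flip
Dir S: opp run (4,4), next='.' -> no flip
Dir SE: first cell '.' (not opp) -> no flip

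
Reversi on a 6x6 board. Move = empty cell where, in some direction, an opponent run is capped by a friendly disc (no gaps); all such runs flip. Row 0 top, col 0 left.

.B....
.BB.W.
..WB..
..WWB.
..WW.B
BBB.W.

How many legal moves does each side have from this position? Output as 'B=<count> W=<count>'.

Answer: B=7 W=6

Derivation:
-- B to move --
(0,3): no bracket -> illegal
(0,4): no bracket -> illegal
(0,5): flips 1 -> legal
(1,3): no bracket -> illegal
(1,5): no bracket -> illegal
(2,1): flips 1 -> legal
(2,4): flips 2 -> legal
(2,5): no bracket -> illegal
(3,1): flips 2 -> legal
(4,1): flips 1 -> legal
(4,4): flips 2 -> legal
(5,3): flips 2 -> legal
(5,5): no bracket -> illegal
B mobility = 7
-- W to move --
(0,0): flips 1 -> legal
(0,2): flips 1 -> legal
(0,3): no bracket -> illegal
(1,0): no bracket -> illegal
(1,3): flips 1 -> legal
(2,0): no bracket -> illegal
(2,1): no bracket -> illegal
(2,4): flips 1 -> legal
(2,5): flips 1 -> legal
(3,5): flips 1 -> legal
(4,0): no bracket -> illegal
(4,1): no bracket -> illegal
(4,4): no bracket -> illegal
(5,3): no bracket -> illegal
(5,5): no bracket -> illegal
W mobility = 6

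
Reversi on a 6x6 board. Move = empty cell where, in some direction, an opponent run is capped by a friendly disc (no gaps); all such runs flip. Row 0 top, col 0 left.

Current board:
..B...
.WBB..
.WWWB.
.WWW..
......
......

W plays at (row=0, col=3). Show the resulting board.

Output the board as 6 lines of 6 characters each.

Place W at (0,3); scan 8 dirs for brackets.
Dir NW: edge -> no flip
Dir N: edge -> no flip
Dir NE: edge -> no flip
Dir W: opp run (0,2), next='.' -> no flip
Dir E: first cell '.' (not opp) -> no flip
Dir SW: opp run (1,2) capped by W -> flip
Dir S: opp run (1,3) capped by W -> flip
Dir SE: first cell '.' (not opp) -> no flip
All flips: (1,2) (1,3)

Answer: ..BW..
.WWW..
.WWWB.
.WWW..
......
......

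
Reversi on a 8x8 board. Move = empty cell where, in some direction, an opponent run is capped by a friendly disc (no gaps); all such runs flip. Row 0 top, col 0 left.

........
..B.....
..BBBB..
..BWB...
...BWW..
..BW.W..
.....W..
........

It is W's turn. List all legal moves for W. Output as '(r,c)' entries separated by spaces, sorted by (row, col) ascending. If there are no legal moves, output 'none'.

(0,1): flips 3 -> legal
(0,2): no bracket -> illegal
(0,3): no bracket -> illegal
(1,1): flips 1 -> legal
(1,3): flips 1 -> legal
(1,4): flips 2 -> legal
(1,5): flips 1 -> legal
(1,6): no bracket -> illegal
(2,1): no bracket -> illegal
(2,6): no bracket -> illegal
(3,1): flips 1 -> legal
(3,5): flips 1 -> legal
(3,6): no bracket -> illegal
(4,1): no bracket -> illegal
(4,2): flips 1 -> legal
(5,1): flips 1 -> legal
(5,4): no bracket -> illegal
(6,1): no bracket -> illegal
(6,2): no bracket -> illegal
(6,3): no bracket -> illegal

Answer: (0,1) (1,1) (1,3) (1,4) (1,5) (3,1) (3,5) (4,2) (5,1)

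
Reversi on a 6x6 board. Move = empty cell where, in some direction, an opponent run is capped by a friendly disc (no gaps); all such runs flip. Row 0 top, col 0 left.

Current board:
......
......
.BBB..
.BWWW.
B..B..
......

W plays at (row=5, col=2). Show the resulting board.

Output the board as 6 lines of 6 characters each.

Place W at (5,2); scan 8 dirs for brackets.
Dir NW: first cell '.' (not opp) -> no flip
Dir N: first cell '.' (not opp) -> no flip
Dir NE: opp run (4,3) capped by W -> flip
Dir W: first cell '.' (not opp) -> no flip
Dir E: first cell '.' (not opp) -> no flip
Dir SW: edge -> no flip
Dir S: edge -> no flip
Dir SE: edge -> no flip
All flips: (4,3)

Answer: ......
......
.BBB..
.BWWW.
B..W..
..W...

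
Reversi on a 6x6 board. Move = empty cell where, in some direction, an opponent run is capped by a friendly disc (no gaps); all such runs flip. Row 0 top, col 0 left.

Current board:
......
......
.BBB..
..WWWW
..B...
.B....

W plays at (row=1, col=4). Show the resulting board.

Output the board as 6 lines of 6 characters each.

Answer: ......
....W.
.BBW..
..WWWW
..B...
.B....

Derivation:
Place W at (1,4); scan 8 dirs for brackets.
Dir NW: first cell '.' (not opp) -> no flip
Dir N: first cell '.' (not opp) -> no flip
Dir NE: first cell '.' (not opp) -> no flip
Dir W: first cell '.' (not opp) -> no flip
Dir E: first cell '.' (not opp) -> no flip
Dir SW: opp run (2,3) capped by W -> flip
Dir S: first cell '.' (not opp) -> no flip
Dir SE: first cell '.' (not opp) -> no flip
All flips: (2,3)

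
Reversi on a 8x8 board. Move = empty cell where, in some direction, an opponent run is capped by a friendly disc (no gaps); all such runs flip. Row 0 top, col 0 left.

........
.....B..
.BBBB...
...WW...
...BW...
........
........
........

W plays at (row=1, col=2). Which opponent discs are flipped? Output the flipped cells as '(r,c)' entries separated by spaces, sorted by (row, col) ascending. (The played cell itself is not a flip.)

Answer: (2,3)

Derivation:
Dir NW: first cell '.' (not opp) -> no flip
Dir N: first cell '.' (not opp) -> no flip
Dir NE: first cell '.' (not opp) -> no flip
Dir W: first cell '.' (not opp) -> no flip
Dir E: first cell '.' (not opp) -> no flip
Dir SW: opp run (2,1), next='.' -> no flip
Dir S: opp run (2,2), next='.' -> no flip
Dir SE: opp run (2,3) capped by W -> flip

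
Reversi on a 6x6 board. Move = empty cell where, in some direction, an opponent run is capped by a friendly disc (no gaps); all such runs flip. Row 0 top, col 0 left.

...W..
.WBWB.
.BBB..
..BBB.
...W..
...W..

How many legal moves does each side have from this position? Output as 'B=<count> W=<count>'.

-- B to move --
(0,0): flips 1 -> legal
(0,1): flips 1 -> legal
(0,2): no bracket -> illegal
(0,4): flips 1 -> legal
(1,0): flips 1 -> legal
(2,0): no bracket -> illegal
(2,4): no bracket -> illegal
(4,2): no bracket -> illegal
(4,4): no bracket -> illegal
(5,2): flips 1 -> legal
(5,4): flips 1 -> legal
B mobility = 6
-- W to move --
(0,1): no bracket -> illegal
(0,2): no bracket -> illegal
(0,4): no bracket -> illegal
(0,5): no bracket -> illegal
(1,0): flips 2 -> legal
(1,5): flips 1 -> legal
(2,0): no bracket -> illegal
(2,4): no bracket -> illegal
(2,5): flips 2 -> legal
(3,0): flips 2 -> legal
(3,1): flips 2 -> legal
(3,5): no bracket -> illegal
(4,1): no bracket -> illegal
(4,2): no bracket -> illegal
(4,4): flips 2 -> legal
(4,5): no bracket -> illegal
W mobility = 6

Answer: B=6 W=6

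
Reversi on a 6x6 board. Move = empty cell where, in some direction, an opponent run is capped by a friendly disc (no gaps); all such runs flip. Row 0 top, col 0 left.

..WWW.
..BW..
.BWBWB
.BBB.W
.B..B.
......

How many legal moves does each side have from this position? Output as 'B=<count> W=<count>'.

Answer: B=4 W=9

Derivation:
-- B to move --
(0,1): no bracket -> illegal
(0,5): no bracket -> illegal
(1,1): flips 1 -> legal
(1,4): flips 1 -> legal
(1,5): flips 1 -> legal
(3,4): no bracket -> illegal
(4,5): flips 1 -> legal
B mobility = 4
-- W to move --
(0,1): no bracket -> illegal
(1,0): no bracket -> illegal
(1,1): flips 1 -> legal
(1,4): no bracket -> illegal
(1,5): flips 1 -> legal
(2,0): flips 1 -> legal
(3,0): flips 2 -> legal
(3,4): no bracket -> illegal
(4,0): flips 1 -> legal
(4,2): flips 2 -> legal
(4,3): flips 2 -> legal
(4,5): no bracket -> illegal
(5,0): no bracket -> illegal
(5,1): no bracket -> illegal
(5,2): no bracket -> illegal
(5,3): flips 1 -> legal
(5,4): no bracket -> illegal
(5,5): flips 2 -> legal
W mobility = 9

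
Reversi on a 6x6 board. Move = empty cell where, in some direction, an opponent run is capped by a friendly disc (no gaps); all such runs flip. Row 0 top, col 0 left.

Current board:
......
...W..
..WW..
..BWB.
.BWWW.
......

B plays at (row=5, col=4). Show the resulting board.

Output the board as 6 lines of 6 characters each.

Answer: ......
...W..
..WW..
..BWB.
.BWBB.
....B.

Derivation:
Place B at (5,4); scan 8 dirs for brackets.
Dir NW: opp run (4,3) capped by B -> flip
Dir N: opp run (4,4) capped by B -> flip
Dir NE: first cell '.' (not opp) -> no flip
Dir W: first cell '.' (not opp) -> no flip
Dir E: first cell '.' (not opp) -> no flip
Dir SW: edge -> no flip
Dir S: edge -> no flip
Dir SE: edge -> no flip
All flips: (4,3) (4,4)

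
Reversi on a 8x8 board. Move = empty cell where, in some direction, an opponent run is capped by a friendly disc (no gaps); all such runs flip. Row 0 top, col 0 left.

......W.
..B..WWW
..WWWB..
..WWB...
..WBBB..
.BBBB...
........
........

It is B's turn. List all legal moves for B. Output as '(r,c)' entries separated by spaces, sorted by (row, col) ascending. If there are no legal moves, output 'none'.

(0,4): no bracket -> illegal
(0,5): flips 1 -> legal
(0,7): flips 1 -> legal
(1,1): flips 2 -> legal
(1,3): flips 2 -> legal
(1,4): flips 1 -> legal
(2,1): flips 4 -> legal
(2,6): no bracket -> illegal
(2,7): no bracket -> illegal
(3,1): flips 3 -> legal
(3,5): no bracket -> illegal
(4,1): flips 1 -> legal

Answer: (0,5) (0,7) (1,1) (1,3) (1,4) (2,1) (3,1) (4,1)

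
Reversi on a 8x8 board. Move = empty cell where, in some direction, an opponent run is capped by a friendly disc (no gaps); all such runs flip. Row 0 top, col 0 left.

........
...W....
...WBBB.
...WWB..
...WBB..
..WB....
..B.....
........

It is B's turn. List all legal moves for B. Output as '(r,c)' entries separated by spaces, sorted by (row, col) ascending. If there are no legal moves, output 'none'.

(0,2): flips 1 -> legal
(0,3): flips 4 -> legal
(0,4): no bracket -> illegal
(1,2): flips 2 -> legal
(1,4): no bracket -> illegal
(2,2): flips 2 -> legal
(3,2): flips 2 -> legal
(4,1): no bracket -> illegal
(4,2): flips 3 -> legal
(5,1): flips 1 -> legal
(5,4): no bracket -> illegal
(6,1): flips 3 -> legal
(6,3): no bracket -> illegal

Answer: (0,2) (0,3) (1,2) (2,2) (3,2) (4,2) (5,1) (6,1)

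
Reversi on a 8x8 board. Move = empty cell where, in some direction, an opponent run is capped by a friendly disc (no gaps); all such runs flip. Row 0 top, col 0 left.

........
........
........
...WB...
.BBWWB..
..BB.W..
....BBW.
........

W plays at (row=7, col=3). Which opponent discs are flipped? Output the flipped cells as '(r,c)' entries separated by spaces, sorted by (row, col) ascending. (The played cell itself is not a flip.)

Answer: (6,4)

Derivation:
Dir NW: first cell '.' (not opp) -> no flip
Dir N: first cell '.' (not opp) -> no flip
Dir NE: opp run (6,4) capped by W -> flip
Dir W: first cell '.' (not opp) -> no flip
Dir E: first cell '.' (not opp) -> no flip
Dir SW: edge -> no flip
Dir S: edge -> no flip
Dir SE: edge -> no flip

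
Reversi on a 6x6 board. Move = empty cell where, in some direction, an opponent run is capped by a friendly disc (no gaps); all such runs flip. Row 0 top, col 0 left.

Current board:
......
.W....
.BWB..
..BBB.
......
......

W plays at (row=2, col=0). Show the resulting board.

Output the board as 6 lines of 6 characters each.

Place W at (2,0); scan 8 dirs for brackets.
Dir NW: edge -> no flip
Dir N: first cell '.' (not opp) -> no flip
Dir NE: first cell 'W' (not opp) -> no flip
Dir W: edge -> no flip
Dir E: opp run (2,1) capped by W -> flip
Dir SW: edge -> no flip
Dir S: first cell '.' (not opp) -> no flip
Dir SE: first cell '.' (not opp) -> no flip
All flips: (2,1)

Answer: ......
.W....
WWWB..
..BBB.
......
......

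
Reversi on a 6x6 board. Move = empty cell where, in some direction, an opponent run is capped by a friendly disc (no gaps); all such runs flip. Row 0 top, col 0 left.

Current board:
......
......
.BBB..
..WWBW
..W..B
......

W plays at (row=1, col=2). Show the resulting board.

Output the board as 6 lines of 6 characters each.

Answer: ......
..W...
.BWB..
..WWBW
..W..B
......

Derivation:
Place W at (1,2); scan 8 dirs for brackets.
Dir NW: first cell '.' (not opp) -> no flip
Dir N: first cell '.' (not opp) -> no flip
Dir NE: first cell '.' (not opp) -> no flip
Dir W: first cell '.' (not opp) -> no flip
Dir E: first cell '.' (not opp) -> no flip
Dir SW: opp run (2,1), next='.' -> no flip
Dir S: opp run (2,2) capped by W -> flip
Dir SE: opp run (2,3) (3,4) (4,5), next=edge -> no flip
All flips: (2,2)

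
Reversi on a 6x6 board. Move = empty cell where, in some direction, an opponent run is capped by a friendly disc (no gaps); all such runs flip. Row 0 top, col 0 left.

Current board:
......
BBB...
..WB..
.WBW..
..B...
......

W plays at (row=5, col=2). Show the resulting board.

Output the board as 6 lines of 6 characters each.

Answer: ......
BBB...
..WB..
.WWW..
..W...
..W...

Derivation:
Place W at (5,2); scan 8 dirs for brackets.
Dir NW: first cell '.' (not opp) -> no flip
Dir N: opp run (4,2) (3,2) capped by W -> flip
Dir NE: first cell '.' (not opp) -> no flip
Dir W: first cell '.' (not opp) -> no flip
Dir E: first cell '.' (not opp) -> no flip
Dir SW: edge -> no flip
Dir S: edge -> no flip
Dir SE: edge -> no flip
All flips: (3,2) (4,2)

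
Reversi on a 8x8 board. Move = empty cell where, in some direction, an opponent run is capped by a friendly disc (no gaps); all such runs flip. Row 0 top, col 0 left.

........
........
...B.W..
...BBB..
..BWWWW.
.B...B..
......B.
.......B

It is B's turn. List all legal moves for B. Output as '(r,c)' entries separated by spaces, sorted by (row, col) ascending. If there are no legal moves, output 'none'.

(1,4): no bracket -> illegal
(1,5): flips 1 -> legal
(1,6): flips 1 -> legal
(2,4): no bracket -> illegal
(2,6): no bracket -> illegal
(3,2): no bracket -> illegal
(3,6): no bracket -> illegal
(3,7): flips 1 -> legal
(4,7): flips 4 -> legal
(5,2): flips 1 -> legal
(5,3): flips 2 -> legal
(5,4): flips 1 -> legal
(5,6): flips 1 -> legal
(5,7): flips 1 -> legal

Answer: (1,5) (1,6) (3,7) (4,7) (5,2) (5,3) (5,4) (5,6) (5,7)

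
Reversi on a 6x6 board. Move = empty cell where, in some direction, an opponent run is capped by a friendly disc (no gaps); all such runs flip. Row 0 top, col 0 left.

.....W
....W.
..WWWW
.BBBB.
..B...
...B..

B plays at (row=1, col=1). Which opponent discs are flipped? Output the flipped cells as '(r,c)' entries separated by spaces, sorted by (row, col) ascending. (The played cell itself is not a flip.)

Dir NW: first cell '.' (not opp) -> no flip
Dir N: first cell '.' (not opp) -> no flip
Dir NE: first cell '.' (not opp) -> no flip
Dir W: first cell '.' (not opp) -> no flip
Dir E: first cell '.' (not opp) -> no flip
Dir SW: first cell '.' (not opp) -> no flip
Dir S: first cell '.' (not opp) -> no flip
Dir SE: opp run (2,2) capped by B -> flip

Answer: (2,2)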